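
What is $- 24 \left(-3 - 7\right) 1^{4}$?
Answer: $240$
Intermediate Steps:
$- 24 \left(-3 - 7\right) 1^{4} = \left(-24\right) \left(-10\right) 1 = 240 \cdot 1 = 240$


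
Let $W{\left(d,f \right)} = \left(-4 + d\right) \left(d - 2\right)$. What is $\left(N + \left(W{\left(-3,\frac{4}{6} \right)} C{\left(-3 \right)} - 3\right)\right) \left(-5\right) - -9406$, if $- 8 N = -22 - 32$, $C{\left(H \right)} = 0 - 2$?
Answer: $\frac{38949}{4} \approx 9737.3$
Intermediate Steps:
$C{\left(H \right)} = -2$ ($C{\left(H \right)} = 0 - 2 = -2$)
$W{\left(d,f \right)} = \left(-4 + d\right) \left(-2 + d\right)$
$N = \frac{27}{4}$ ($N = - \frac{-22 - 32}{8} = \left(- \frac{1}{8}\right) \left(-54\right) = \frac{27}{4} \approx 6.75$)
$\left(N + \left(W{\left(-3,\frac{4}{6} \right)} C{\left(-3 \right)} - 3\right)\right) \left(-5\right) - -9406 = \left(\frac{27}{4} + \left(\left(8 + \left(-3\right)^{2} - -18\right) \left(-2\right) - 3\right)\right) \left(-5\right) - -9406 = \left(\frac{27}{4} + \left(\left(8 + 9 + 18\right) \left(-2\right) - 3\right)\right) \left(-5\right) + 9406 = \left(\frac{27}{4} + \left(35 \left(-2\right) - 3\right)\right) \left(-5\right) + 9406 = \left(\frac{27}{4} - 73\right) \left(-5\right) + 9406 = \left(- \frac{265}{4}\right) \left(-5\right) + 9406 = \frac{1325}{4} + 9406 = \frac{38949}{4}$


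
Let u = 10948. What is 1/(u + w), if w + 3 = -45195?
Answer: -1/34250 ≈ -2.9197e-5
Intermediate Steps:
w = -45198 (w = -3 - 45195 = -45198)
1/(u + w) = 1/(10948 - 45198) = 1/(-34250) = -1/34250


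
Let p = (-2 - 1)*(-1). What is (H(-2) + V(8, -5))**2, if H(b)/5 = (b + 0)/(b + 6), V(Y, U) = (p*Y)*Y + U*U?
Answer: 184041/4 ≈ 46010.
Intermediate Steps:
p = 3 (p = -3*(-1) = 3)
V(Y, U) = U**2 + 3*Y**2 (V(Y, U) = (3*Y)*Y + U*U = 3*Y**2 + U**2 = U**2 + 3*Y**2)
H(b) = 5*b/(6 + b) (H(b) = 5*((b + 0)/(b + 6)) = 5*(b/(6 + b)) = 5*b/(6 + b))
(H(-2) + V(8, -5))**2 = (5*(-2)/(6 - 2) + ((-5)**2 + 3*8**2))**2 = (5*(-2)/4 + (25 + 3*64))**2 = (5*(-2)*(1/4) + (25 + 192))**2 = (-5/2 + 217)**2 = (429/2)**2 = 184041/4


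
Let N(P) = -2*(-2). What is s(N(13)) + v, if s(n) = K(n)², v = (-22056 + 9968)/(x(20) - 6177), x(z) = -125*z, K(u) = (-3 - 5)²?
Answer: 35553080/8677 ≈ 4097.4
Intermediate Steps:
N(P) = 4
K(u) = 64 (K(u) = (-8)² = 64)
v = 12088/8677 (v = (-22056 + 9968)/(-125*20 - 6177) = -12088/(-2500 - 6177) = -12088/(-8677) = -12088*(-1/8677) = 12088/8677 ≈ 1.3931)
s(n) = 4096 (s(n) = 64² = 4096)
s(N(13)) + v = 4096 + 12088/8677 = 35553080/8677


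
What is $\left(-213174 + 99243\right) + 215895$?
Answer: $101964$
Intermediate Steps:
$\left(-213174 + 99243\right) + 215895 = -113931 + 215895 = 101964$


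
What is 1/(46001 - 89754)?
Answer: -1/43753 ≈ -2.2856e-5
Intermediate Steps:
1/(46001 - 89754) = 1/(-43753) = -1/43753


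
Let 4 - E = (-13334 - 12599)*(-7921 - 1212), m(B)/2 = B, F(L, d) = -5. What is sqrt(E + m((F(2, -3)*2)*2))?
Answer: 5*I*sqrt(9473845) ≈ 15390.0*I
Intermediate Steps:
m(B) = 2*B
E = -236846085 (E = 4 - (-13334 - 12599)*(-7921 - 1212) = 4 - (-25933)*(-9133) = 4 - 1*236846089 = 4 - 236846089 = -236846085)
sqrt(E + m((F(2, -3)*2)*2)) = sqrt(-236846085 + 2*(-5*2*2)) = sqrt(-236846085 + 2*(-10*2)) = sqrt(-236846085 + 2*(-20)) = sqrt(-236846085 - 40) = sqrt(-236846125) = 5*I*sqrt(9473845)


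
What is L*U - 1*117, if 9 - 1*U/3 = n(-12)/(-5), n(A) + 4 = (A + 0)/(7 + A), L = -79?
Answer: -54354/25 ≈ -2174.2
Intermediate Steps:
n(A) = -4 + A/(7 + A) (n(A) = -4 + (A + 0)/(7 + A) = -4 + A/(7 + A))
U = 651/25 (U = 27 - 3*(-28 - 3*(-12))/(7 - 12)/(-5) = 27 - 3*(-28 + 36)/(-5)*(-1)/5 = 27 - 3*(-⅕*8)*(-1)/5 = 27 - (-24)*(-1)/(5*5) = 27 - 3*8/25 = 27 - 24/25 = 651/25 ≈ 26.040)
L*U - 1*117 = -79*651/25 - 1*117 = -51429/25 - 117 = -54354/25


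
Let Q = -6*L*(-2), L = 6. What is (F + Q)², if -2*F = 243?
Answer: 9801/4 ≈ 2450.3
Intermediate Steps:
F = -243/2 (F = -½*243 = -243/2 ≈ -121.50)
Q = 72 (Q = -6*6*(-2) = -36*(-2) = 72)
(F + Q)² = (-243/2 + 72)² = (-99/2)² = 9801/4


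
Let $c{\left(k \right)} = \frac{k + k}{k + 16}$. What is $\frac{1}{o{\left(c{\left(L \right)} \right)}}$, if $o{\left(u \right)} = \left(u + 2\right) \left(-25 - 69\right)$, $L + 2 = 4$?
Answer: $- \frac{9}{1880} \approx -0.0047872$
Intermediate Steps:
$L = 2$ ($L = -2 + 4 = 2$)
$c{\left(k \right)} = \frac{2 k}{16 + k}$
$o{\left(u \right)} = -188 - 94 u$ ($o{\left(u \right)} = \left(2 + u\right) \left(-94\right) = -188 - 94 u$)
$\frac{1}{o{\left(c{\left(L \right)} \right)}} = \frac{1}{-188 - 94 \cdot 2 \cdot 2 \frac{1}{16 + 2}} = \frac{1}{-188 - 94 \cdot 2 \cdot 2 \cdot \frac{1}{18}} = \frac{1}{-188 - \frac{188}{9}} = \frac{1}{- \frac{1880}{9}} = - \frac{9}{1880}$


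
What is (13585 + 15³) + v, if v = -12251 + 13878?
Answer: 18587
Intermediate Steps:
v = 1627
(13585 + 15³) + v = (13585 + 15³) + 1627 = (13585 + 3375) + 1627 = 16960 + 1627 = 18587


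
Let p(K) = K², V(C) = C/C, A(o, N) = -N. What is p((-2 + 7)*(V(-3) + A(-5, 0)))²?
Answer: 625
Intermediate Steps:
V(C) = 1
p((-2 + 7)*(V(-3) + A(-5, 0)))² = (((-2 + 7)*(1 - 1*0))²)² = ((5*(1 + 0))²)² = ((5*1)²)² = (5²)² = 25² = 625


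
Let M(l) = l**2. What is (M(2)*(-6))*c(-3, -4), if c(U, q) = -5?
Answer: 120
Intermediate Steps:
(M(2)*(-6))*c(-3, -4) = (2**2*(-6))*(-5) = (4*(-6))*(-5) = -24*(-5) = 120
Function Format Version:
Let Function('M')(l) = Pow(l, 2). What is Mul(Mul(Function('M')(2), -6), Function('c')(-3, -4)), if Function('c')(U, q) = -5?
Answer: 120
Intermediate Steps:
Mul(Mul(Function('M')(2), -6), Function('c')(-3, -4)) = Mul(Mul(Pow(2, 2), -6), -5) = Mul(Mul(4, -6), -5) = Mul(-24, -5) = 120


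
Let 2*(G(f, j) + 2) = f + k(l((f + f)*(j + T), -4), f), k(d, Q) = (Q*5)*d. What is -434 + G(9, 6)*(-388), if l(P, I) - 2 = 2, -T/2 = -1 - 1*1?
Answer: -36324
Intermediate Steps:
T = 4 (T = -2*(-1 - 1*1) = -2*(-1 - 1) = -2*(-2) = 4)
l(P, I) = 4 (l(P, I) = 2 + 2 = 4)
k(d, Q) = 5*Q*d (k(d, Q) = (5*Q)*d = 5*Q*d)
G(f, j) = -2 + 21*f/2 (G(f, j) = -2 + (f + 5*f*4)/2 = -2 + (f + 20*f)/2 = -2 + (21*f)/2 = -2 + 21*f/2)
-434 + G(9, 6)*(-388) = -434 + (-2 + (21/2)*9)*(-388) = -434 + (-2 + 189/2)*(-388) = -434 + (185/2)*(-388) = -434 - 35890 = -36324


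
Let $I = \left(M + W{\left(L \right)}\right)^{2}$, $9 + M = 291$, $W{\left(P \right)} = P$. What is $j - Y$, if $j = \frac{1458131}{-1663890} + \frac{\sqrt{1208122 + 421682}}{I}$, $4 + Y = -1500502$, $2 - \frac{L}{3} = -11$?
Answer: $\frac{2496675470209}{1663890} + \frac{2 \sqrt{407451}}{103041} \approx 1.5005 \cdot 10^{6}$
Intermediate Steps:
$L = 39$ ($L = 6 - -33 = 6 + 33 = 39$)
$M = 282$ ($M = -9 + 291 = 282$)
$I = 103041$ ($I = \left(282 + 39\right)^{2} = 321^{2} = 103041$)
$Y = -1500506$ ($Y = -4 - 1500502 = -1500506$)
$j = - \frac{1458131}{1663890} + \frac{2 \sqrt{407451}}{103041}$ ($j = \frac{1458131}{-1663890} + \frac{\sqrt{1208122 + 421682}}{103041} = 1458131 \left(- \frac{1}{1663890}\right) + \sqrt{1629804} \cdot \frac{1}{103041} = - \frac{1458131}{1663890} + 2 \sqrt{407451} \cdot \frac{1}{103041} = - \frac{1458131}{1663890} + \frac{2 \sqrt{407451}}{103041} \approx -0.86395$)
$j - Y = \left(- \frac{1458131}{1663890} + \frac{2 \sqrt{407451}}{103041}\right) - -1500506 = \left(- \frac{1458131}{1663890} + \frac{2 \sqrt{407451}}{103041}\right) + 1500506 = \frac{2496675470209}{1663890} + \frac{2 \sqrt{407451}}{103041}$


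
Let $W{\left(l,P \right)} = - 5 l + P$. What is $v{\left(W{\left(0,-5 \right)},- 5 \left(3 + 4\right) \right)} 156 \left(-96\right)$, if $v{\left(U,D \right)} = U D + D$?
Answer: $-2096640$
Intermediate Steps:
$W{\left(l,P \right)} = P - 5 l$
$v{\left(U,D \right)} = D + D U$ ($v{\left(U,D \right)} = D U + D = D + D U$)
$v{\left(W{\left(0,-5 \right)},- 5 \left(3 + 4\right) \right)} 156 \left(-96\right) = - 5 \left(3 + 4\right) \left(1 - 5\right) 156 \left(-96\right) = \left(-5\right) 7 \left(1 + \left(-5 + 0\right)\right) 156 \left(-96\right) = - 35 \left(1 - 5\right) 156 \left(-96\right) = \left(-35\right) \left(-4\right) 156 \left(-96\right) = 140 \cdot 156 \left(-96\right) = 21840 \left(-96\right) = -2096640$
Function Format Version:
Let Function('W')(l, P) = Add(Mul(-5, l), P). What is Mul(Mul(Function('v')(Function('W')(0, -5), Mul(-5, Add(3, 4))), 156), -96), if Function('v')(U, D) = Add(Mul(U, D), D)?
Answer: -2096640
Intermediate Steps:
Function('W')(l, P) = Add(P, Mul(-5, l))
Function('v')(U, D) = Add(D, Mul(D, U)) (Function('v')(U, D) = Add(Mul(D, U), D) = Add(D, Mul(D, U)))
Mul(Mul(Function('v')(Function('W')(0, -5), Mul(-5, Add(3, 4))), 156), -96) = Mul(Mul(Mul(Mul(-5, Add(3, 4)), Add(1, Add(-5, Mul(-5, 0)))), 156), -96) = Mul(Mul(Mul(Mul(-5, 7), Add(1, Add(-5, 0))), 156), -96) = Mul(Mul(Mul(-35, Add(1, -5)), 156), -96) = Mul(Mul(Mul(-35, -4), 156), -96) = Mul(Mul(140, 156), -96) = Mul(21840, -96) = -2096640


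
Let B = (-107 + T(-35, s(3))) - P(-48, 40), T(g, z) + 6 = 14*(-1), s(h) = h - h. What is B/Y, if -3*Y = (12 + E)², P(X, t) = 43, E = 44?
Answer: 255/1568 ≈ 0.16263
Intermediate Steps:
s(h) = 0
T(g, z) = -20 (T(g, z) = -6 + 14*(-1) = -6 - 14 = -20)
Y = -3136/3 (Y = -(12 + 44)²/3 = -⅓*56² = -⅓*3136 = -3136/3 ≈ -1045.3)
B = -170 (B = (-107 - 20) - 1*43 = -127 - 43 = -170)
B/Y = -170/(-3136/3) = -170*(-3/3136) = 255/1568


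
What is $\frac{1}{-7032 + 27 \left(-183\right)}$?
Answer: $- \frac{1}{11973} \approx -8.3521 \cdot 10^{-5}$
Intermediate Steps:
$\frac{1}{-7032 + 27 \left(-183\right)} = \frac{1}{-7032 - 4941} = \frac{1}{-11973} = - \frac{1}{11973}$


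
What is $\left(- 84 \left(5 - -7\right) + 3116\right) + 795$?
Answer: $2903$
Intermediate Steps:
$\left(- 84 \left(5 - -7\right) + 3116\right) + 795 = \left(- 84 \left(5 + 7\right) + 3116\right) + 795 = \left(\left(-84\right) 12 + 3116\right) + 795 = \left(-1008 + 3116\right) + 795 = 2108 + 795 = 2903$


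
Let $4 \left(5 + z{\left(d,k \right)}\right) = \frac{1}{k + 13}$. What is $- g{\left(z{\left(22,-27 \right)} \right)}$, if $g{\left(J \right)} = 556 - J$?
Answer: $- \frac{31417}{56} \approx -561.02$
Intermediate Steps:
$z{\left(d,k \right)} = -5 + \frac{1}{4 \left(13 + k\right)}$ ($z{\left(d,k \right)} = -5 + \frac{1}{4 \left(k + 13\right)} = -5 + \frac{1}{4 \left(13 + k\right)}$)
$- g{\left(z{\left(22,-27 \right)} \right)} = - (556 - \frac{-259 - -540}{4 \left(13 - 27\right)}) = - (556 - \frac{-259 + 540}{4 \left(-14\right)}) = - (556 - \frac{1}{4} \left(- \frac{1}{14}\right) 281) = - (556 - - \frac{281}{56}) = - (556 + \frac{281}{56}) = \left(-1\right) \frac{31417}{56} = - \frac{31417}{56}$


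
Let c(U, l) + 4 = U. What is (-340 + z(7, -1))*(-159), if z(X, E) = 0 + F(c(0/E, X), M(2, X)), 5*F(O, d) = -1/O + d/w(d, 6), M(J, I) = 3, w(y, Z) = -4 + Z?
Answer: 1080087/20 ≈ 54004.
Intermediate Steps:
c(U, l) = -4 + U
F(O, d) = -1/(5*O) + d/10 (F(O, d) = (-1/O + d/(-4 + 6))/5 = (-1/O + d/2)/5 = (d/2 - 1/O)/5 = -1/(5*O) + d/10)
z(X, E) = 7/20 (z(X, E) = 0 + (-2 + (-4 + 0/E)*3)/(10*(-4 + 0/E)) = 0 + (-2 + (-4 + 0)*3)/(10*(-4 + 0)) = 0 + (⅒)*(-2 - 4*3)/(-4) = 0 + (⅒)*(-¼)*(-2 - 12) = 0 + (⅒)*(-¼)*(-14) = 0 + 7/20 = 7/20)
(-340 + z(7, -1))*(-159) = (-340 + 7/20)*(-159) = -6793/20*(-159) = 1080087/20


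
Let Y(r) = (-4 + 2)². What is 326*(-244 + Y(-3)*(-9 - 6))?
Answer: -99104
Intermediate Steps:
Y(r) = 4 (Y(r) = (-2)² = 4)
326*(-244 + Y(-3)*(-9 - 6)) = 326*(-244 + 4*(-9 - 6)) = 326*(-244 + 4*(-15)) = 326*(-244 - 60) = 326*(-304) = -99104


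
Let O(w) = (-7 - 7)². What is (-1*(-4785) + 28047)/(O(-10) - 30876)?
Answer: -4104/3835 ≈ -1.0701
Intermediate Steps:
O(w) = 196 (O(w) = (-14)² = 196)
(-1*(-4785) + 28047)/(O(-10) - 30876) = (-1*(-4785) + 28047)/(196 - 30876) = (4785 + 28047)/(-30680) = 32832*(-1/30680) = -4104/3835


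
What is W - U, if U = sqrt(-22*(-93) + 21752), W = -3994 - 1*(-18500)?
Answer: 14506 - sqrt(23798) ≈ 14352.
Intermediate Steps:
W = 14506 (W = -3994 + 18500 = 14506)
U = sqrt(23798) (U = sqrt(2046 + 21752) = sqrt(23798) ≈ 154.27)
W - U = 14506 - sqrt(23798)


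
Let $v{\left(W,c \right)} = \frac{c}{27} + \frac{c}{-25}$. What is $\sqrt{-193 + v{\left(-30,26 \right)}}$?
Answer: $\frac{i \sqrt{390981}}{45} \approx 13.895 i$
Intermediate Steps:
$v{\left(W,c \right)} = - \frac{2 c}{675}$ ($v{\left(W,c \right)} = c \frac{1}{27} + c \left(- \frac{1}{25}\right) = \frac{c}{27} - \frac{c}{25} = - \frac{2 c}{675}$)
$\sqrt{-193 + v{\left(-30,26 \right)}} = \sqrt{-193 - \frac{52}{675}} = \sqrt{- \frac{130327}{675}} = \frac{i \sqrt{390981}}{45}$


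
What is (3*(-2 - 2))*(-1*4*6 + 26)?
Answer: -24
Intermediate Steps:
(3*(-2 - 2))*(-1*4*6 + 26) = (3*(-4))*(-4*6 + 26) = -12*(-24 + 26) = -12*2 = -24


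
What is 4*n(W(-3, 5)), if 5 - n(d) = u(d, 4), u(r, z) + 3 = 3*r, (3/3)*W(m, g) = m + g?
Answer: 8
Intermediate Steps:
W(m, g) = g + m (W(m, g) = m + g = g + m)
u(r, z) = -3 + 3*r
n(d) = 8 - 3*d (n(d) = 5 - (-3 + 3*d) = 5 + (3 - 3*d) = 8 - 3*d)
4*n(W(-3, 5)) = 4*(8 - 3*(5 - 3)) = 4*(8 - 3*2) = 4*(8 - 6) = 4*2 = 8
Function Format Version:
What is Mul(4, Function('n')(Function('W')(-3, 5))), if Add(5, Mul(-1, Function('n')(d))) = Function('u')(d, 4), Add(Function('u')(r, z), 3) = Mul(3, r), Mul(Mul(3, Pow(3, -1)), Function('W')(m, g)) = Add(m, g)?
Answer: 8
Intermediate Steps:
Function('W')(m, g) = Add(g, m) (Function('W')(m, g) = Add(m, g) = Add(g, m))
Function('u')(r, z) = Add(-3, Mul(3, r))
Function('n')(d) = Add(8, Mul(-3, d)) (Function('n')(d) = Add(5, Mul(-1, Add(-3, Mul(3, d)))) = Add(5, Add(3, Mul(-3, d))) = Add(8, Mul(-3, d)))
Mul(4, Function('n')(Function('W')(-3, 5))) = Mul(4, Add(8, Mul(-3, Add(5, -3)))) = Mul(4, Add(8, Mul(-3, 2))) = Mul(4, Add(8, -6)) = Mul(4, 2) = 8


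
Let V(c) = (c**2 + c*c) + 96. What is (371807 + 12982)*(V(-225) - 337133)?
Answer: -90728243943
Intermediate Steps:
V(c) = 96 + 2*c**2 (V(c) = (c**2 + c**2) + 96 = 2*c**2 + 96 = 96 + 2*c**2)
(371807 + 12982)*(V(-225) - 337133) = (371807 + 12982)*((96 + 2*(-225)**2) - 337133) = 384789*((96 + 2*50625) - 337133) = 384789*((96 + 101250) - 337133) = 384789*(101346 - 337133) = 384789*(-235787) = -90728243943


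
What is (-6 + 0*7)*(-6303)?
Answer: 37818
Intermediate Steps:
(-6 + 0*7)*(-6303) = (-6 + 0)*(-6303) = -6*(-6303) = 37818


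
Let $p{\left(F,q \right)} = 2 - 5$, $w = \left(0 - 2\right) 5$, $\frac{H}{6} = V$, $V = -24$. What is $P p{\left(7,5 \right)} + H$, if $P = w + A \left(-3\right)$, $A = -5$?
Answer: $-159$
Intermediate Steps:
$H = -144$ ($H = 6 \left(-24\right) = -144$)
$w = -10$ ($w = \left(-2\right) 5 = -10$)
$p{\left(F,q \right)} = -3$ ($p{\left(F,q \right)} = 2 - 5 = -3$)
$P = 5$ ($P = -10 - -15 = -10 + 15 = 5$)
$P p{\left(7,5 \right)} + H = 5 \left(-3\right) - 144 = -15 - 144 = -159$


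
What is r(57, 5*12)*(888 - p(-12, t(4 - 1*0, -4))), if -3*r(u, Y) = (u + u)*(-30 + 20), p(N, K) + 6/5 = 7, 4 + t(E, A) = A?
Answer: 335236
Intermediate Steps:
t(E, A) = -4 + A
p(N, K) = 29/5 (p(N, K) = -6/5 + 7 = 29/5)
r(u, Y) = 20*u/3 (r(u, Y) = -(u + u)*(-30 + 20)/3 = -2*u*(-10)/3 = -(-20)*u/3 = 20*u/3)
r(57, 5*12)*(888 - p(-12, t(4 - 1*0, -4))) = ((20/3)*57)*(888 - 1*29/5) = 380*(888 - 29/5) = 380*(4411/5) = 335236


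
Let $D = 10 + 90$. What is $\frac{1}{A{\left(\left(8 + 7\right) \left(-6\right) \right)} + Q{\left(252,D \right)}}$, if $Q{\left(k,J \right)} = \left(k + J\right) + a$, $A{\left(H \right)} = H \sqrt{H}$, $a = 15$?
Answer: $\frac{367}{863689} + \frac{270 i \sqrt{10}}{863689} \approx 0.00042492 + 0.00098857 i$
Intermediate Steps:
$A{\left(H \right)} = H^{\frac{3}{2}}$
$D = 100$
$Q{\left(k,J \right)} = 15 + J + k$ ($Q{\left(k,J \right)} = \left(k + J\right) + 15 = \left(J + k\right) + 15 = 15 + J + k$)
$\frac{1}{A{\left(\left(8 + 7\right) \left(-6\right) \right)} + Q{\left(252,D \right)}} = \frac{1}{\left(\left(8 + 7\right) \left(-6\right)\right)^{\frac{3}{2}} + \left(15 + 100 + 252\right)} = \frac{1}{\left(15 \left(-6\right)\right)^{\frac{3}{2}} + 367} = \frac{1}{\left(-90\right)^{\frac{3}{2}} + 367} = \frac{1}{- 270 i \sqrt{10} + 367} = \frac{1}{367 - 270 i \sqrt{10}}$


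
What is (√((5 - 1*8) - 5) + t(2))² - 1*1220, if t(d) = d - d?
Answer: -1228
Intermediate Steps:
t(d) = 0
(√((5 - 1*8) - 5) + t(2))² - 1*1220 = (√((5 - 1*8) - 5) + 0)² - 1*1220 = (√((5 - 8) - 5) + 0)² - 1220 = (√(-3 - 5) + 0)² - 1220 = (√(-8) + 0)² - 1220 = (2*I*√2 + 0)² - 1220 = (2*I*√2)² - 1220 = -8 - 1220 = -1228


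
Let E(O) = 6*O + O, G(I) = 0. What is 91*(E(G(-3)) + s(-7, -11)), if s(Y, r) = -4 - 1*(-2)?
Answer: -182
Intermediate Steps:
E(O) = 7*O
s(Y, r) = -2 (s(Y, r) = -4 + 2 = -2)
91*(E(G(-3)) + s(-7, -11)) = 91*(7*0 - 2) = 91*(0 - 2) = 91*(-2) = -182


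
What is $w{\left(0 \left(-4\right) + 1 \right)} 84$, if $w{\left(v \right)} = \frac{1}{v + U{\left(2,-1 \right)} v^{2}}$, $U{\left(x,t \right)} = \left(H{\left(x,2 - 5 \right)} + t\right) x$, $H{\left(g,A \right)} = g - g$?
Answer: $-84$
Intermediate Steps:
$H{\left(g,A \right)} = 0$
$U{\left(x,t \right)} = t x$ ($U{\left(x,t \right)} = \left(0 + t\right) x = t x$)
$w{\left(v \right)} = \frac{1}{v - 2 v^{2}}$ ($w{\left(v \right)} = \frac{1}{v + \left(-1\right) 2 v^{2}} = \frac{1}{v - 2 v^{2}}$)
$w{\left(0 \left(-4\right) + 1 \right)} 84 = \frac{1}{\left(0 \left(-4\right) + 1\right) \left(1 - 2 \left(0 \left(-4\right) + 1\right)\right)} 84 = \frac{1}{\left(0 + 1\right) \left(1 - 2 \left(0 + 1\right)\right)} 84 = \frac{1}{1 \left(1 - 2\right)} 84 = 1 \frac{1}{1 - 2} \cdot 84 = 1 \frac{1}{-1} \cdot 84 = 1 \left(-1\right) 84 = \left(-1\right) 84 = -84$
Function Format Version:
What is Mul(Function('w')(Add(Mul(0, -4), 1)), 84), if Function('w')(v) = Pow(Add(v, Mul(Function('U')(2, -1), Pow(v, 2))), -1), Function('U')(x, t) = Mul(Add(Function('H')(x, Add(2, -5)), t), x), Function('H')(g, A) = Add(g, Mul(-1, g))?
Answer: -84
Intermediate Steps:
Function('H')(g, A) = 0
Function('U')(x, t) = Mul(t, x) (Function('U')(x, t) = Mul(Add(0, t), x) = Mul(t, x))
Function('w')(v) = Pow(Add(v, Mul(-2, Pow(v, 2))), -1) (Function('w')(v) = Pow(Add(v, Mul(Mul(-1, 2), Pow(v, 2))), -1) = Pow(Add(v, Mul(-2, Pow(v, 2))), -1))
Mul(Function('w')(Add(Mul(0, -4), 1)), 84) = Mul(Mul(Pow(Add(Mul(0, -4), 1), -1), Pow(Add(1, Mul(-2, Add(Mul(0, -4), 1))), -1)), 84) = Mul(Mul(Pow(Add(0, 1), -1), Pow(Add(1, Mul(-2, Add(0, 1))), -1)), 84) = Mul(Mul(Pow(1, -1), Pow(Add(1, Mul(-2, 1)), -1)), 84) = Mul(Mul(1, Pow(Add(1, -2), -1)), 84) = Mul(Mul(1, Pow(-1, -1)), 84) = Mul(Mul(1, -1), 84) = Mul(-1, 84) = -84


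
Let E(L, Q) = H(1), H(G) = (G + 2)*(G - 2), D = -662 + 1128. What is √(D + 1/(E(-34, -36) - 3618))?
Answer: √6110021085/3621 ≈ 21.587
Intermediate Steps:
D = 466
H(G) = (-2 + G)*(2 + G) (H(G) = (2 + G)*(-2 + G) = (-2 + G)*(2 + G))
E(L, Q) = -3 (E(L, Q) = -4 + 1² = -4 + 1 = -3)
√(D + 1/(E(-34, -36) - 3618)) = √(466 + 1/(-3 - 3618)) = √(466 + 1/(-3621)) = √(466 - 1/3621) = √(1687385/3621) = √6110021085/3621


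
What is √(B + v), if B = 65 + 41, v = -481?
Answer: 5*I*√15 ≈ 19.365*I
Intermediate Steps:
B = 106
√(B + v) = √(106 - 481) = √(-375) = 5*I*√15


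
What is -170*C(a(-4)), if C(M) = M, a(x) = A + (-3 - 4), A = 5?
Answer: 340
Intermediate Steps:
a(x) = -2 (a(x) = 5 + (-3 - 4) = 5 - 7 = -2)
-170*C(a(-4)) = -170*(-2) = 340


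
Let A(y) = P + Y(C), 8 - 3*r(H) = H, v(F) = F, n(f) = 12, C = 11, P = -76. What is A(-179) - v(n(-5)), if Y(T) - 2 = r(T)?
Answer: -87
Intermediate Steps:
r(H) = 8/3 - H/3
Y(T) = 14/3 - T/3 (Y(T) = 2 + (8/3 - T/3) = 14/3 - T/3)
A(y) = -75 (A(y) = -76 + (14/3 - 1/3*11) = -76 + (14/3 - 11/3) = -76 + 1 = -75)
A(-179) - v(n(-5)) = -75 - 1*12 = -75 - 12 = -87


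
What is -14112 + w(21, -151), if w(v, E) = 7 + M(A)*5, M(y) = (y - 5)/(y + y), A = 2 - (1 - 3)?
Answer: -112845/8 ≈ -14106.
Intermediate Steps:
A = 4 (A = 2 - 1*(-2) = 2 + 2 = 4)
M(y) = (-5 + y)/(2*y) (M(y) = (-5 + y)/((2*y)) = (-5 + y)*(1/(2*y)) = (-5 + y)/(2*y))
w(v, E) = 51/8 (w(v, E) = 7 + ((1/2)*(-5 + 4)/4)*5 = 7 + ((1/2)*(1/4)*(-1))*5 = 7 - 1/8*5 = 7 - 5/8 = 51/8)
-14112 + w(21, -151) = -14112 + 51/8 = -112845/8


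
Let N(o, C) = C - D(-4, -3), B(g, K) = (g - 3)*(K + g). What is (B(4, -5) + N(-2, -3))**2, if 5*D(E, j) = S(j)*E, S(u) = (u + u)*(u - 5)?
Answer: 29584/25 ≈ 1183.4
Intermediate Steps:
S(u) = 2*u*(-5 + u) (S(u) = (2*u)*(-5 + u) = 2*u*(-5 + u))
B(g, K) = (-3 + g)*(K + g)
D(E, j) = 2*E*j*(-5 + j)/5 (D(E, j) = ((2*j*(-5 + j))*E)/5 = (2*E*j*(-5 + j))/5 = 2*E*j*(-5 + j)/5)
N(o, C) = 192/5 + C (N(o, C) = C - 2*(-4)*(-3)*(-5 - 3)/5 = C - 2*(-4)*(-3)*(-8)/5 = C - 1*(-192/5) = C + 192/5 = 192/5 + C)
(B(4, -5) + N(-2, -3))**2 = ((4**2 - 3*(-5) - 3*4 - 5*4) + (192/5 - 3))**2 = ((16 + 15 - 12 - 20) + 177/5)**2 = (-1 + 177/5)**2 = (172/5)**2 = 29584/25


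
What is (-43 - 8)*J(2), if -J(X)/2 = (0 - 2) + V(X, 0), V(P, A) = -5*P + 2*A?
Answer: -1224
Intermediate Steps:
J(X) = 4 + 10*X (J(X) = -2*((0 - 2) + (-5*X + 2*0)) = -2*(-2 + (-5*X + 0)) = -2*(-2 - 5*X) = 4 + 10*X)
(-43 - 8)*J(2) = (-43 - 8)*(4 + 10*2) = -51*(4 + 20) = -51*24 = -1224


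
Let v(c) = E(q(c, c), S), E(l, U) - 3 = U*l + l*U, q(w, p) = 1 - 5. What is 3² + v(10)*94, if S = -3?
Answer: 2547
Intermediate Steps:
q(w, p) = -4
E(l, U) = 3 + 2*U*l (E(l, U) = 3 + (U*l + l*U) = 3 + (U*l + U*l) = 3 + 2*U*l)
v(c) = 27 (v(c) = 3 + 2*(-3)*(-4) = 3 + 24 = 27)
3² + v(10)*94 = 3² + 27*94 = 9 + 2538 = 2547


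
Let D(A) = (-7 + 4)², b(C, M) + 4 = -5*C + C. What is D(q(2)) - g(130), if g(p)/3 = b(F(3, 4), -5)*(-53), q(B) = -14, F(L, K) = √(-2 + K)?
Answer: -627 - 636*√2 ≈ -1526.4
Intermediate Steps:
b(C, M) = -4 - 4*C (b(C, M) = -4 + (-5*C + C) = -4 - 4*C)
D(A) = 9 (D(A) = (-3)² = 9)
g(p) = 636 + 636*√2 (g(p) = 3*((-4 - 4*√(-2 + 4))*(-53)) = 3*((-4 - 4*√2)*(-53)) = 3*(212 + 212*√2) = 636 + 636*√2)
D(q(2)) - g(130) = 9 - (636 + 636*√2) = 9 + (-636 - 636*√2) = -627 - 636*√2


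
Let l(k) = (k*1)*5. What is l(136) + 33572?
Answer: 34252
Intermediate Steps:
l(k) = 5*k (l(k) = k*5 = 5*k)
l(136) + 33572 = 5*136 + 33572 = 680 + 33572 = 34252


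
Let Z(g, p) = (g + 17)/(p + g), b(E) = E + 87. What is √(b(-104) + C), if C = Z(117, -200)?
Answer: I*√128235/83 ≈ 4.3144*I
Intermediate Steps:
b(E) = 87 + E
Z(g, p) = (17 + g)/(g + p)
C = -134/83 (C = (17 + 117)/(117 - 200) = 134/(-83) = -1/83*134 = -134/83 ≈ -1.6145)
√(b(-104) + C) = √((87 - 104) - 134/83) = √(-17 - 134/83) = √(-1545/83) = I*√128235/83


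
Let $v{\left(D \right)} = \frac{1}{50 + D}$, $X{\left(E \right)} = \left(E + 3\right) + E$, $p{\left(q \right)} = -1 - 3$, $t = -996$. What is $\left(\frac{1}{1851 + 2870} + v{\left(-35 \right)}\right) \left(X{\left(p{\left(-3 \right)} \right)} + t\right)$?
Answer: $- \frac{4740736}{70815} \approx -66.945$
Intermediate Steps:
$p{\left(q \right)} = -4$ ($p{\left(q \right)} = -1 - 3 = -4$)
$X{\left(E \right)} = 3 + 2 E$ ($X{\left(E \right)} = \left(3 + E\right) + E = 3 + 2 E$)
$\left(\frac{1}{1851 + 2870} + v{\left(-35 \right)}\right) \left(X{\left(p{\left(-3 \right)} \right)} + t\right) = \left(\frac{1}{1851 + 2870} + \frac{1}{50 - 35}\right) \left(\left(3 + 2 \left(-4\right)\right) - 996\right) = \left(\frac{1}{4721} + \frac{1}{15}\right) \left(\left(3 - 8\right) - 996\right) = \left(\frac{1}{4721} + \frac{1}{15}\right) \left(-5 - 996\right) = \frac{4736}{70815} \left(-1001\right) = - \frac{4740736}{70815}$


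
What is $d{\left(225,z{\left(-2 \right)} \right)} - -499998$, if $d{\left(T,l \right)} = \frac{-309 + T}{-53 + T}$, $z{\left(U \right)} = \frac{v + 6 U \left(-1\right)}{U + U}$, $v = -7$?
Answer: $\frac{21499893}{43} \approx 5.0 \cdot 10^{5}$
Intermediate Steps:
$z{\left(U \right)} = \frac{-7 - 6 U}{2 U}$ ($z{\left(U \right)} = \frac{-7 + 6 U \left(-1\right)}{U + U} = \frac{-7 - 6 U}{2 U}$)
$d{\left(T,l \right)} = \frac{-309 + T}{-53 + T}$
$d{\left(225,z{\left(-2 \right)} \right)} - -499998 = \frac{-309 + 225}{-53 + 225} - -499998 = \frac{1}{172} \left(-84\right) + 499998 = - \frac{21}{43} + 499998 = \frac{21499893}{43}$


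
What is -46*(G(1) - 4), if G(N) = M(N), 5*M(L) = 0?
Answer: 184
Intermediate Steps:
M(L) = 0 (M(L) = (⅕)*0 = 0)
G(N) = 0
-46*(G(1) - 4) = -46*(0 - 4) = -46*(-4) = 184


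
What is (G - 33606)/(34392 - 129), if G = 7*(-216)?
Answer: -3902/3807 ≈ -1.0250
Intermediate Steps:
G = -1512
(G - 33606)/(34392 - 129) = (-1512 - 33606)/(34392 - 129) = -35118/34263 = -35118*1/34263 = -3902/3807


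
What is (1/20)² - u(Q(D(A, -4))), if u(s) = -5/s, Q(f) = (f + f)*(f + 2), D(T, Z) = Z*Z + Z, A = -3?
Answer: 73/4200 ≈ 0.017381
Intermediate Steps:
D(T, Z) = Z + Z² (D(T, Z) = Z² + Z = Z + Z²)
Q(f) = 2*f*(2 + f) (Q(f) = (2*f)*(2 + f) = 2*f*(2 + f))
(1/20)² - u(Q(D(A, -4))) = (1/20)² - (-5)/(2*(-4*(1 - 4))*(2 - 4*(1 - 4))) = (1/20)² - (-5)/(2*(-4*(-3))*(2 - 4*(-3))) = 1/400 - (-5)/(2*12*(2 + 12)) = 1/400 - (-5)/(2*12*14) = 1/400 - (-5)/336 = 1/400 - 1*(-5/336) = 1/400 + 5/336 = 73/4200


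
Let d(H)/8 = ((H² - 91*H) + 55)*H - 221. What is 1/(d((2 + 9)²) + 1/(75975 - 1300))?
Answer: 74675/266239673601 ≈ 2.8048e-7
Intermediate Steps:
d(H) = -1768 + 8*H*(55 + H² - 91*H) (d(H) = 8*(((H² - 91*H) + 55)*H - 221) = 8*((55 + H² - 91*H)*H - 221) = 8*(H*(55 + H² - 91*H) - 221) = 8*(-221 + H*(55 + H² - 91*H)) = -1768 + 8*H*(55 + H² - 91*H))
1/(d((2 + 9)²) + 1/(75975 - 1300)) = 1/((-1768 - 728*(2 + 9)⁴ + 8*((2 + 9)²)³ + 440*(2 + 9)²) + 1/(75975 - 1300)) = 1/((-1768 - 728*(11²)² + 8*(11²)³ + 440*11²) + 1/74675) = 1/((-1768 - 728*121² + 8*121³ + 440*121) + 1/74675) = 1/((-1768 - 728*14641 + 8*1771561 + 53240) + 1/74675) = 1/((-1768 - 10658648 + 14172488 + 53240) + 1/74675) = 1/(3565312 + 1/74675) = 1/(266239673601/74675) = 74675/266239673601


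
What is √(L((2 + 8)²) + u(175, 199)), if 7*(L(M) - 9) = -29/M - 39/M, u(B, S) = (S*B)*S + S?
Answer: 52*√3139689/35 ≈ 2632.6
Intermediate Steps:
u(B, S) = S + B*S² (u(B, S) = (B*S)*S + S = B*S² + S = S + B*S²)
L(M) = 9 - 68/(7*M) (L(M) = 9 + (-29/M - 39/M)/7 = 9 + (-68/M)/7 = 9 - 68/(7*M))
√(L((2 + 8)²) + u(175, 199)) = √((9 - 68/(7*(2 + 8)²)) + 199*(1 + 175*199)) = √((9 - 68/(7*(10²))) + 199*(1 + 34825)) = √((9 - 68/7/100) + 199*34826) = √((9 - 68/7*1/100) + 6930374) = √((9 - 17/175) + 6930374) = √(1558/175 + 6930374) = √(1212817008/175) = 52*√3139689/35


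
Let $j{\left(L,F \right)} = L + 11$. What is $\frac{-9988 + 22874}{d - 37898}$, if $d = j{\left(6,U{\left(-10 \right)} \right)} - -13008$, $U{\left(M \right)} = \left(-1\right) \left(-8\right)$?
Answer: $- \frac{12886}{24873} \approx -0.51807$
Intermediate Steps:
$U{\left(M \right)} = 8$
$j{\left(L,F \right)} = 11 + L$
$d = 13025$ ($d = \left(11 + 6\right) - -13008 = 17 + 13008 = 13025$)
$\frac{-9988 + 22874}{d - 37898} = \frac{-9988 + 22874}{13025 - 37898} = \frac{12886}{-24873} = 12886 \left(- \frac{1}{24873}\right) = - \frac{12886}{24873}$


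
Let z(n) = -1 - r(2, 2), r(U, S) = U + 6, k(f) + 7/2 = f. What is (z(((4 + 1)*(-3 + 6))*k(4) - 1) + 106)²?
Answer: 9409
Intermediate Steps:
k(f) = -7/2 + f
r(U, S) = 6 + U
z(n) = -9 (z(n) = -1 - (6 + 2) = -1 - 1*8 = -1 - 8 = -9)
(z(((4 + 1)*(-3 + 6))*k(4) - 1) + 106)² = (-9 + 106)² = 97² = 9409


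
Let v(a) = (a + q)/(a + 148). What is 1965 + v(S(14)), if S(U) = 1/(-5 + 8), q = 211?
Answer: 875059/445 ≈ 1966.4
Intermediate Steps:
S(U) = 1/3
v(a) = (211 + a)/(148 + a) (v(a) = (a + 211)/(a + 148) = (211 + a)/(148 + a))
1965 + v(S(14)) = 1965 + (211 + 1/3)/(148 + 1/3) = 1965 + (634/3)/(445/3) = 1965 + (3/445)*(634/3) = 1965 + 634/445 = 875059/445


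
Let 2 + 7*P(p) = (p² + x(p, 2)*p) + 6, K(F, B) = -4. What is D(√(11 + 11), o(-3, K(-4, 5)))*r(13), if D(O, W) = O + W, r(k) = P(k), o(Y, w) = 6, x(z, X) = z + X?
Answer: 2208/7 + 368*√22/7 ≈ 562.01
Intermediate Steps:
x(z, X) = X + z
P(p) = 4/7 + p²/7 + p*(2 + p)/7 (P(p) = -2/7 + ((p² + (2 + p)*p) + 6)/7 = -2/7 + ((p² + p*(2 + p)) + 6)/7 = -2/7 + (6 + p² + p*(2 + p))/7 = -2/7 + (6/7 + p²/7 + p*(2 + p)/7) = 4/7 + p²/7 + p*(2 + p)/7)
r(k) = 4/7 + k²/7 + k*(2 + k)/7
D(√(11 + 11), o(-3, K(-4, 5)))*r(13) = (√(11 + 11) + 6)*(4/7 + (⅐)*13² + (⅐)*13*(2 + 13)) = (√22 + 6)*(4/7 + (⅐)*169 + (⅐)*13*15) = (6 + √22)*(4/7 + 169/7 + 195/7) = (6 + √22)*(368/7) = 2208/7 + 368*√22/7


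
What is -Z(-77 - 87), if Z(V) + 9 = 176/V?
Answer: 413/41 ≈ 10.073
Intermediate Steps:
Z(V) = -9 + 176/V
-Z(-77 - 87) = -(-9 + 176/(-77 - 87)) = -(-9 + 176/(-164)) = -(-9 + 176*(-1/164)) = -(-9 - 44/41) = -1*(-413/41) = 413/41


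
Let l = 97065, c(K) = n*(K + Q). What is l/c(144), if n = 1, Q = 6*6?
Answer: 2157/4 ≈ 539.25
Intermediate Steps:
Q = 36
c(K) = 36 + K (c(K) = 1*(K + 36) = 1*(36 + K) = 36 + K)
l/c(144) = 97065/(36 + 144) = 97065/180 = 97065*(1/180) = 2157/4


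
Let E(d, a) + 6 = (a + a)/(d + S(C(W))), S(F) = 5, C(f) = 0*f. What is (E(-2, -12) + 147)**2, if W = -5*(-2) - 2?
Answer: 17689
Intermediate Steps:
W = 8 (W = 10 - 2 = 8)
C(f) = 0
E(d, a) = -6 + 2*a/(5 + d) (E(d, a) = -6 + (a + a)/(d + 5) = -6 + (2*a)/(5 + d) = -6 + 2*a/(5 + d))
(E(-2, -12) + 147)**2 = (2*(-15 - 12 - 3*(-2))/(5 - 2) + 147)**2 = (2*(-15 - 12 + 6)/3 + 147)**2 = (2*(1/3)*(-21) + 147)**2 = (-14 + 147)**2 = 133**2 = 17689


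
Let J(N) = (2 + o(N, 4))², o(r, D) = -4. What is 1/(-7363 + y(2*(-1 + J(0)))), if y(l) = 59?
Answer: -1/7304 ≈ -0.00013691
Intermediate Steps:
J(N) = 4 (J(N) = (2 - 4)² = (-2)² = 4)
1/(-7363 + y(2*(-1 + J(0)))) = 1/(-7363 + 59) = 1/(-7304) = -1/7304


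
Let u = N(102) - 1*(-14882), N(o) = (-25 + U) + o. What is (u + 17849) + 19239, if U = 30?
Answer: 52077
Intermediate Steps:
N(o) = 5 + o (N(o) = (-25 + 30) + o = 5 + o)
u = 14989 (u = (5 + 102) - 1*(-14882) = 107 + 14882 = 14989)
(u + 17849) + 19239 = (14989 + 17849) + 19239 = 32838 + 19239 = 52077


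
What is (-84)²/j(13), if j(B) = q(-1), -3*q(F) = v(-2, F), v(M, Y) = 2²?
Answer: -5292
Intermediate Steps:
v(M, Y) = 4
q(F) = -4/3 (q(F) = -⅓*4 = -4/3)
j(B) = -4/3
(-84)²/j(13) = (-84)²/(-4/3) = 7056*(-¾) = -5292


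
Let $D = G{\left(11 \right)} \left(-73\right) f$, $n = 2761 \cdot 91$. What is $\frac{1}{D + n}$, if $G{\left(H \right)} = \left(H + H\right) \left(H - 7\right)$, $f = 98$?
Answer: $- \frac{1}{378301} \approx -2.6434 \cdot 10^{-6}$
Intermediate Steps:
$G{\left(H \right)} = 2 H \left(-7 + H\right)$
$n = 251251$
$D = -629552$ ($D = 2 \cdot 11 \left(-7 + 11\right) \left(-73\right) 98 = 2 \cdot 11 \cdot 4 \left(-73\right) 98 = 88 \left(-73\right) 98 = \left(-6424\right) 98 = -629552$)
$\frac{1}{D + n} = \frac{1}{-629552 + 251251} = \frac{1}{-378301} = - \frac{1}{378301}$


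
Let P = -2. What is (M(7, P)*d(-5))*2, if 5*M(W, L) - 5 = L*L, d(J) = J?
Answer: -18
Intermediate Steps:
M(W, L) = 1 + L²/5 (M(W, L) = 1 + (L*L)/5 = 1 + L²/5)
(M(7, P)*d(-5))*2 = ((1 + (⅕)*(-2)²)*(-5))*2 = ((1 + (⅕)*4)*(-5))*2 = ((1 + ⅘)*(-5))*2 = ((9/5)*(-5))*2 = -9*2 = -18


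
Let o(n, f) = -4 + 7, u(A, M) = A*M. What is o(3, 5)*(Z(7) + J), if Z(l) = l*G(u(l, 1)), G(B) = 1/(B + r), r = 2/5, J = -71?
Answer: -7776/37 ≈ -210.16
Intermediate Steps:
o(n, f) = 3
r = 2/5 (r = 2*(1/5) = 2/5 ≈ 0.40000)
G(B) = 1/(2/5 + B) (G(B) = 1/(B + 2/5) = 1/(2/5 + B))
Z(l) = 5*l/(2 + 5*l) (Z(l) = l*(5/(2 + 5*(l*1))) = l*(5/(2 + 5*l)) = 5*l/(2 + 5*l))
o(3, 5)*(Z(7) + J) = 3*(5*7/(2 + 5*7) - 71) = 3*(5*7/(2 + 35) - 71) = 3*(5*7/37 - 71) = 3*(5*7*(1/37) - 71) = 3*(35/37 - 71) = 3*(-2592/37) = -7776/37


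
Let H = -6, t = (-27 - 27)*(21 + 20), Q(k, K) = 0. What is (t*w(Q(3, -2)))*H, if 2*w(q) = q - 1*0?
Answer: 0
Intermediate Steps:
w(q) = q/2 (w(q) = (q - 1*0)/2 = (q + 0)/2 = q/2)
t = -2214 (t = -54*41 = -2214)
(t*w(Q(3, -2)))*H = -1107*0*(-6) = -2214*0*(-6) = 0*(-6) = 0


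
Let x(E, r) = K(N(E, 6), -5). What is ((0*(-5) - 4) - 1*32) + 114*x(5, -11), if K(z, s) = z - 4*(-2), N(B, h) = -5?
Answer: 306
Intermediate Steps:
K(z, s) = 8 + z (K(z, s) = z + 8 = 8 + z)
x(E, r) = 3 (x(E, r) = 8 - 5 = 3)
((0*(-5) - 4) - 1*32) + 114*x(5, -11) = ((0*(-5) - 4) - 1*32) + 114*3 = ((0 - 4) - 32) + 342 = (-4 - 32) + 342 = -36 + 342 = 306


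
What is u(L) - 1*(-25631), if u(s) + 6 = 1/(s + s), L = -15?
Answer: 768749/30 ≈ 25625.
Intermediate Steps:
u(s) = -6 + 1/(2*s) (u(s) = -6 + 1/(s + s) = -6 + 1/(2*s))
u(L) - 1*(-25631) = (-6 + (½)/(-15)) - 1*(-25631) = (-6 + (½)*(-1/15)) + 25631 = (-6 - 1/30) + 25631 = -181/30 + 25631 = 768749/30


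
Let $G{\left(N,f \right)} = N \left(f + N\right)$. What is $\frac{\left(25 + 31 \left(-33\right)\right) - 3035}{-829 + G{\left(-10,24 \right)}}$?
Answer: $\frac{4033}{969} \approx 4.162$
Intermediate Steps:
$G{\left(N,f \right)} = N \left(N + f\right)$
$\frac{\left(25 + 31 \left(-33\right)\right) - 3035}{-829 + G{\left(-10,24 \right)}} = \frac{\left(25 + 31 \left(-33\right)\right) - 3035}{-829 - 10 \left(-10 + 24\right)} = \frac{\left(25 - 1023\right) - 3035}{-829 - 140} = \frac{-998 - 3035}{-829 - 140} = - \frac{4033}{-969} = \left(-4033\right) \left(- \frac{1}{969}\right) = \frac{4033}{969}$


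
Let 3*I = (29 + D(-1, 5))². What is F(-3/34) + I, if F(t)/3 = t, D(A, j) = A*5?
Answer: 6519/34 ≈ 191.74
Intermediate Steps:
D(A, j) = 5*A
F(t) = 3*t
I = 192 (I = (29 + 5*(-1))²/3 = (29 - 5)²/3 = (⅓)*24² = (⅓)*576 = 192)
F(-3/34) + I = 3*(-3/34) + 192 = -9/34 + 192 = 6519/34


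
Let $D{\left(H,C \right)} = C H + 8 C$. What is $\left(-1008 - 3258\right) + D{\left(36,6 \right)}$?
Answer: $-4002$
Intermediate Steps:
$D{\left(H,C \right)} = 8 C + C H$
$\left(-1008 - 3258\right) + D{\left(36,6 \right)} = \left(-1008 - 3258\right) + 6 \left(8 + 36\right) = -4266 + 6 \cdot 44 = -4266 + 264 = -4002$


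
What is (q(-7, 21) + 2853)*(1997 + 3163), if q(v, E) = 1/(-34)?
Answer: 250262580/17 ≈ 1.4721e+7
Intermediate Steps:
q(v, E) = -1/34
(q(-7, 21) + 2853)*(1997 + 3163) = (-1/34 + 2853)*(1997 + 3163) = (97001/34)*5160 = 250262580/17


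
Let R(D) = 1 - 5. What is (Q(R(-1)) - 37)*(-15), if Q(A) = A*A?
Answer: 315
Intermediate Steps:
R(D) = -4
Q(A) = A**2
(Q(R(-1)) - 37)*(-15) = ((-4)**2 - 37)*(-15) = (16 - 37)*(-15) = -21*(-15) = 315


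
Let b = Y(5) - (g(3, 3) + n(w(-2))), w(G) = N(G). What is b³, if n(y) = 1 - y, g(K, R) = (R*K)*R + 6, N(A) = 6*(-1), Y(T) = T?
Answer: -42875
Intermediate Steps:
N(A) = -6
w(G) = -6
g(K, R) = 6 + K*R² (g(K, R) = (K*R)*R + 6 = K*R² + 6 = 6 + K*R²)
b = -35 (b = 5 - ((6 + 3*3²) + (1 - 1*(-6))) = 5 - ((6 + 3*9) + (1 + 6)) = 5 - ((6 + 27) + 7) = 5 - (33 + 7) = 5 - 1*40 = 5 - 40 = -35)
b³ = (-35)³ = -42875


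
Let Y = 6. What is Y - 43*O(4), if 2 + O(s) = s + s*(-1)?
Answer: 92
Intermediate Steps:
O(s) = -2 (O(s) = -2 + (s + s*(-1)) = -2 + (s - s) = -2 + 0 = -2)
Y - 43*O(4) = 6 - 43*(-2) = 6 + 86 = 92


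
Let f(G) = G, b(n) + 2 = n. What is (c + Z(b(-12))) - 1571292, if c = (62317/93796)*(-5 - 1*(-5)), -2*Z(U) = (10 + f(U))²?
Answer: -1571300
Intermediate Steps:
b(n) = -2 + n
Z(U) = -(10 + U)²/2
c = 0 (c = (62317*(1/93796))*(-5 + 5) = (62317/93796)*0 = 0)
(c + Z(b(-12))) - 1571292 = (0 - (10 + (-2 - 12))²/2) - 1571292 = (0 - (10 - 14)²/2) - 1571292 = (0 - ½*(-4)²) - 1571292 = (0 - ½*16) - 1571292 = (0 - 8) - 1571292 = -8 - 1571292 = -1571300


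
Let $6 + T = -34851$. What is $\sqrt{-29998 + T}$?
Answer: $i \sqrt{64855} \approx 254.67 i$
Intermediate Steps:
$T = -34857$ ($T = -6 - 34851 = -34857$)
$\sqrt{-29998 + T} = \sqrt{-29998 - 34857} = \sqrt{-64855} = i \sqrt{64855}$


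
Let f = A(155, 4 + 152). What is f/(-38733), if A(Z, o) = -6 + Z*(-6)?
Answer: 312/12911 ≈ 0.024165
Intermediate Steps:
A(Z, o) = -6 - 6*Z
f = -936 (f = -6 - 6*155 = -6 - 930 = -936)
f/(-38733) = -936/(-38733) = -936*(-1/38733) = 312/12911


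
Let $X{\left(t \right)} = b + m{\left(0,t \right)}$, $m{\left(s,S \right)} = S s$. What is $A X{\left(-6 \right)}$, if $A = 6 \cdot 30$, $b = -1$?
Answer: $-180$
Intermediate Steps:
$A = 180$
$X{\left(t \right)} = -1$ ($X{\left(t \right)} = -1 + t 0 = -1 + 0 = -1$)
$A X{\left(-6 \right)} = 180 \left(-1\right) = -180$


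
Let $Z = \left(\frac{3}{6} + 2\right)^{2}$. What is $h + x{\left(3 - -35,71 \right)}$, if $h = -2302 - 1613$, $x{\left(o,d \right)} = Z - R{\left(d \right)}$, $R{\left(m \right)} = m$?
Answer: $- \frac{15919}{4} \approx -3979.8$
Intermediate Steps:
$Z = \frac{25}{4}$ ($Z = \left(3 \cdot \frac{1}{6} + 2\right)^{2} = \left(\frac{1}{2} + 2\right)^{2} = \left(\frac{5}{2}\right)^{2} = \frac{25}{4} \approx 6.25$)
$x{\left(o,d \right)} = \frac{25}{4} - d$
$h = -3915$ ($h = -2302 - 1613 = -3915$)
$h + x{\left(3 - -35,71 \right)} = -3915 + \left(\frac{25}{4} - 71\right) = -3915 - \frac{259}{4} = - \frac{15919}{4}$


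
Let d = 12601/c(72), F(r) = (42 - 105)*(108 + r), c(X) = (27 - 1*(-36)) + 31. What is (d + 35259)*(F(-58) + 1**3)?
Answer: -222905449/2 ≈ -1.1145e+8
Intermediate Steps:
c(X) = 94 (c(X) = (27 + 36) + 31 = 63 + 31 = 94)
F(r) = -6804 - 63*r (F(r) = -63*(108 + r) = -6804 - 63*r)
d = 12601/94 ≈ 134.05
(d + 35259)*(F(-58) + 1**3) = (12601/94 + 35259)*((-6804 - 63*(-58)) + 1**3) = 3326947*((-6804 + 3654) + 1)/94 = 3326947*(-3150 + 1)/94 = (3326947/94)*(-3149) = -222905449/2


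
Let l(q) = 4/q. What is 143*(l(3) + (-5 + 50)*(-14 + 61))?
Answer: 907907/3 ≈ 3.0264e+5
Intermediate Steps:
143*(l(3) + (-5 + 50)*(-14 + 61)) = 143*(4/3 + (-5 + 50)*(-14 + 61)) = 143*(4*(⅓) + 45*47) = 143*(4/3 + 2115) = 143*(6349/3) = 907907/3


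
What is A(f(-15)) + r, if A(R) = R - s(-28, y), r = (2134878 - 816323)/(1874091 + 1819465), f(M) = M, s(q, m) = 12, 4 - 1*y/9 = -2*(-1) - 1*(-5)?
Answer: -98407457/3693556 ≈ -26.643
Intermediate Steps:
y = -27 (y = 36 - 9*(-2*(-1) - 1*(-5)) = 36 - 9*(2 + 5) = 36 - 9*7 = 36 - 63 = -27)
r = 1318555/3693556 ≈ 0.35699
A(R) = -12 + R (A(R) = R - 1*12 = R - 12 = -12 + R)
A(f(-15)) + r = (-12 - 15) + 1318555/3693556 = -27 + 1318555/3693556 = -98407457/3693556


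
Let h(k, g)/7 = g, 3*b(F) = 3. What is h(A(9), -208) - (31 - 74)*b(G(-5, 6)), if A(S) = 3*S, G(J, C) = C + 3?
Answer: -1413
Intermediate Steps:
G(J, C) = 3 + C
b(F) = 1 (b(F) = (1/3)*3 = 1)
h(k, g) = 7*g
h(A(9), -208) - (31 - 74)*b(G(-5, 6)) = 7*(-208) - (31 - 74) = -1456 - (-43) = -1456 - 1*(-43) = -1456 + 43 = -1413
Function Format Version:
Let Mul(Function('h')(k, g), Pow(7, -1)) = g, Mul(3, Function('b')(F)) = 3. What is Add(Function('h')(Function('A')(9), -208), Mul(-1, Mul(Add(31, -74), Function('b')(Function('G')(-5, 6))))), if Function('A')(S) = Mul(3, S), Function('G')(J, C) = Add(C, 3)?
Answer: -1413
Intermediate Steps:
Function('G')(J, C) = Add(3, C)
Function('b')(F) = 1 (Function('b')(F) = Mul(Rational(1, 3), 3) = 1)
Function('h')(k, g) = Mul(7, g)
Add(Function('h')(Function('A')(9), -208), Mul(-1, Mul(Add(31, -74), Function('b')(Function('G')(-5, 6))))) = Add(Mul(7, -208), Mul(-1, Mul(Add(31, -74), 1))) = Add(-1456, Mul(-1, Mul(-43, 1))) = Add(-1456, Mul(-1, -43)) = Add(-1456, 43) = -1413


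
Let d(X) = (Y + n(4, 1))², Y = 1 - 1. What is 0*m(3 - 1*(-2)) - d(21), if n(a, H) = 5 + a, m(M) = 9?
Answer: -81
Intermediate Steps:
Y = 0
d(X) = 81 (d(X) = (0 + (5 + 4))² = (0 + 9)² = 9² = 81)
0*m(3 - 1*(-2)) - d(21) = 0*9 - 1*81 = 0 - 81 = -81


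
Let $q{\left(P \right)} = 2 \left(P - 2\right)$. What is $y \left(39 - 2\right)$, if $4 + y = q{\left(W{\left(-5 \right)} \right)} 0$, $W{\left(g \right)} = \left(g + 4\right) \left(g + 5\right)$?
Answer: $-148$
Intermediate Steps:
$W{\left(g \right)} = \left(4 + g\right) \left(5 + g\right)$
$q{\left(P \right)} = -4 + 2 P$ ($q{\left(P \right)} = 2 \left(-2 + P\right) = -4 + 2 P$)
$y = -4$ ($y = -4 + \left(-4 + 2 \left(20 + \left(-5\right)^{2} + 9 \left(-5\right)\right)\right) 0 = -4 + \left(-4 + 2 \left(20 + 25 - 45\right)\right) 0 = -4 + \left(-4 + 2 \cdot 0\right) 0 = -4 + \left(-4 + 0\right) 0 = -4 - 0 = -4 + 0 = -4$)
$y \left(39 - 2\right) = - 4 \left(39 - 2\right) = \left(-4\right) 37 = -148$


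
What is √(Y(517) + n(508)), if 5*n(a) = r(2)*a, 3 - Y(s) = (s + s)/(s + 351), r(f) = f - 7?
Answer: I*√95344158/434 ≈ 22.499*I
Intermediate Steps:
r(f) = -7 + f
Y(s) = 3 - 2*s/(351 + s) (Y(s) = 3 - (s + s)/(s + 351) = 3 - 2*s/(351 + s))
n(a) = -a (n(a) = ((-7 + 2)*a)/5 = (-5*a)/5 = -a)
√(Y(517) + n(508)) = √((1053 + 517)/(351 + 517) - 1*508) = √(1570/868 - 508) = √((1/868)*1570 - 508) = √(785/434 - 508) = √(-219687/434) = I*√95344158/434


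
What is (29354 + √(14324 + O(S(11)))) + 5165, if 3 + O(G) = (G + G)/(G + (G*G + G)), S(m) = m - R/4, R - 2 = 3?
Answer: 34519 + √31635465/47 ≈ 34639.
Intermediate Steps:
R = 5 (R = 2 + 3 = 5)
S(m) = -5/4 + m (S(m) = m - 5/4 = -5/4 + m)
O(G) = -3 + 2*G/(G² + 2*G) (O(G) = -3 + (G + G)/(G + (G*G + G)) = -3 + (2*G)/(G + (G² + G)) = -3 + (2*G)/(G + (G + G²)) = -3 + (2*G)/(G² + 2*G) = -3 + 2*G/(G² + 2*G))
(29354 + √(14324 + O(S(11)))) + 5165 = (29354 + √(14324 + (-4 - 3*(-5/4 + 11))/(2 + (-5/4 + 11)))) + 5165 = (29354 + √(14324 + (-4 - 3*39/4)/(2 + 39/4))) + 5165 = (29354 + √(14324 + (-4 - 117/4)/(47/4))) + 5165 = (29354 + √(14324 + (4/47)*(-133/4))) + 5165 = (29354 + √(14324 - 133/47)) + 5165 = (29354 + √(673095/47)) + 5165 = (29354 + √31635465/47) + 5165 = 34519 + √31635465/47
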